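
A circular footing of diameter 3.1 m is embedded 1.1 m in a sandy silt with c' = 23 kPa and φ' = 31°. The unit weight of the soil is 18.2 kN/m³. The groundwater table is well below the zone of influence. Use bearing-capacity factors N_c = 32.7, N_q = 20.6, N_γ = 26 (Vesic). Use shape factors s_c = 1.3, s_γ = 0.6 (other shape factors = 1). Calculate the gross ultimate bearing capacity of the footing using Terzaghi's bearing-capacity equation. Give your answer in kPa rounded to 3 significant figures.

q_ult ≈ 1830 kPa

Overburden at base level: q = 18.2 × 1.1 = 20.02 kPa.
Cohesion term c·N_c·s_c = 23 × 32.7 × 1.3 = 977.73 kPa; surcharge term q·N_q = 20.02 × 20.6 = 412.41 kPa; self-weight term 0.5·γ·B·N_γ·s_γ = 0.5 × 18.2 × 3.1 × 26 × 0.6 = 440.08 kPa.
q_ult = 977.73 + 412.41 + 440.08 = 1830.2 kPa.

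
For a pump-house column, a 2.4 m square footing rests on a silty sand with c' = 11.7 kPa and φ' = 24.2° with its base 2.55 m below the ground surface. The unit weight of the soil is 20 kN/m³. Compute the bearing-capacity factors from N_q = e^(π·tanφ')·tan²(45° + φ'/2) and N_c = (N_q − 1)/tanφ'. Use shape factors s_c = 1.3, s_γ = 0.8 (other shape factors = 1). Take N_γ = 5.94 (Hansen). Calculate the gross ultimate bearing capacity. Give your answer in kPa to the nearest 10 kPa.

q_ult ≈ 910 kPa

tan24.2° = 0.4494, so N_q = e^(π×0.4494)·tan²(57.1°) = 4.104 × 2.389 = 9.81.
N_c = (9.81 − 1)/tan24.2° = 19.59.
Effective surcharge at the founding depth q = γ·D_f = 20 × 2.55 = 51 kPa.
q_ult = c·N_c·s_c + q·N_q + 0.5·γ·B·N_γ·s_γ
     = 11.7 × 19.593 × 1.3 + 51 × 9.8053 + 0.5 × 20 × 2.4 × 5.94 × 0.8
     = 298.01 + 500.07 + 114.05 = 912.12 kPa.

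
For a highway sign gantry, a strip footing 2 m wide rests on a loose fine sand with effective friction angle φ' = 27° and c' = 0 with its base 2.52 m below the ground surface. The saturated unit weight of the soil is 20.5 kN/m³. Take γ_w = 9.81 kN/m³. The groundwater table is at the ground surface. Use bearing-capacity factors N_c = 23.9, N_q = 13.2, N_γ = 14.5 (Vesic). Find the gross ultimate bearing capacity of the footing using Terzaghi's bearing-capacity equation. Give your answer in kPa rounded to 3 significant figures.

q_ult ≈ 511 kPa

γ' = 20.5 − 9.81 = 10.69 kN/m³ (submerged throughout). q = 10.69 × 2.52 = 26.939 kPa; the same γ' applies in the ½γBN_γ term.
q·N_q = 26.939 × 13.2 = 355.59 kPa
0.5·γ·B·N_γ = 0.5 × 10.69 × 2 × 14.5 = 155 kPa
q_ult = 355.59 + 155 = 510.6 kPa.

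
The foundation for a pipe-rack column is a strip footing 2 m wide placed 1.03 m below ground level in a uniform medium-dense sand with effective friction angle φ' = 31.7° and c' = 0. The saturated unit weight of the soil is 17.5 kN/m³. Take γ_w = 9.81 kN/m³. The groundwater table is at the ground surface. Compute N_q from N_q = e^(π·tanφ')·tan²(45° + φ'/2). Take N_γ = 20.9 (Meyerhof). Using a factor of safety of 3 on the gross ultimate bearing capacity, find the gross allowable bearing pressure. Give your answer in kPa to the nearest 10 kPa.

N_q = e^(π·tan31.7°)·tan²(60.85°) = 22.38.
γ' = 17.5 − 9.81 = 7.69 kN/m³ (submerged throughout). q = 7.69 × 1.03 = 7.9207 kPa; the same γ' applies in the ½γBN_γ term.
q·N_q = 7.9207 × 22.377 = 177.24 kPa
0.5·γ·B·N_γ = 0.5 × 7.69 × 2 × 20.9 = 160.72 kPa
q_ult = 177.24 + 160.72 = 337.96 kPa.
q_all = 337.96 / 3 = 112.65 kPa.

q_all ≈ 110 kPa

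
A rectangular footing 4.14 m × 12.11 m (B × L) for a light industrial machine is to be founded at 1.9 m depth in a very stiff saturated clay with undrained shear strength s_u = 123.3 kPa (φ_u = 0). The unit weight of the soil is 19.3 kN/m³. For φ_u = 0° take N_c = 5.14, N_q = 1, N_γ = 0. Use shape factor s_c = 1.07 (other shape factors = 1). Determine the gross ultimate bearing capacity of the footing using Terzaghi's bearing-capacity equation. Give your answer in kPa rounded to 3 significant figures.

q_ult ≈ 715 kPa

Effective surcharge at the founding depth q = γ·D_f = 19.3 × 1.9 = 36.67 kPa.
q_ult = c·N_c·s_c + q·N_q
     = 123.3 × 5.14 × 1.07 + 36.67 × 1
     = 678.13 + 36.67 = 714.8 kPa.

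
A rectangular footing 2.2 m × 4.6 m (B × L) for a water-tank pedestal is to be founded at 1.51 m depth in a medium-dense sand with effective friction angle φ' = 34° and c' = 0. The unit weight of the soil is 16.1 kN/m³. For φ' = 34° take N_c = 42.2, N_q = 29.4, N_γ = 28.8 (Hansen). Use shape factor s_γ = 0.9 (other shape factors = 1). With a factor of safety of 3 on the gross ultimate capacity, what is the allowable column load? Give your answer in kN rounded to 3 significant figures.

Overburden at base level: q = 16.1 × 1.51 = 24.311 kPa.
Surcharge term q·N_q = 24.311 × 29.4 = 714.74 kPa; self-weight term 0.5·γ·B·N_γ·s_γ = 0.5 × 16.1 × 2.2 × 28.8 × 0.9 = 459.04 kPa.
q_ult = 714.74 + 459.04 = 1173.8 kPa.
Gross allowable pressure q_all = 1173.8 / 3 = 391.26 kPa.
Footing area = 10.12 m², so allowable column load = 391.26 × 10.12 = 3959.6 kN.

P_all ≈ 3960 kN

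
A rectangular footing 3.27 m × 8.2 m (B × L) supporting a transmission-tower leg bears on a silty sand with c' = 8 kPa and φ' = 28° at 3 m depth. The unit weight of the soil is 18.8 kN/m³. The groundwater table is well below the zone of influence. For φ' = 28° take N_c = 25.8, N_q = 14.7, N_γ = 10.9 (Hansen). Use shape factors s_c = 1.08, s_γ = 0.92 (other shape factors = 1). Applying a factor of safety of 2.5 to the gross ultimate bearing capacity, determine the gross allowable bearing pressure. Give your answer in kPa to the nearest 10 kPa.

q = γ·D_f = 18.8 × 3 = 56.4 kPa.
c·N_c·s_c = 8 × 25.8 × 1.08 = 222.91 kPa
q·N_q = 56.4 × 14.7 = 829.08 kPa
0.5·γ·B·N_γ·s_γ = 0.5 × 18.8 × 3.27 × 10.9 × 0.92 = 308.24 kPa
q_ult = 222.91 + 829.08 + 308.24 = 1360.2 kPa.
q_all = q_ult / FS = 1360.2 / 2.5 = 544.09 kPa.

q_all ≈ 540 kPa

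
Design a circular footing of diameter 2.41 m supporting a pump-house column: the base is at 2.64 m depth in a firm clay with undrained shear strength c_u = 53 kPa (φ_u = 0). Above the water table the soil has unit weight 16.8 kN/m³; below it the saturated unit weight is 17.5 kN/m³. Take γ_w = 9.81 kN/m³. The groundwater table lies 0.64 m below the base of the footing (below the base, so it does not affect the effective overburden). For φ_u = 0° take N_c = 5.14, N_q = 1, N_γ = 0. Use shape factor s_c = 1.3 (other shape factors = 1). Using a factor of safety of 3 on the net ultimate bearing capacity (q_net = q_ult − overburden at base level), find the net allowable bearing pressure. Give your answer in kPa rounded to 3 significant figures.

q_all(net) ≈ 118 kPa

q = γ·D_f = 16.8 × 2.64 = 44.352 kPa.
c·N_c·s_c = 53 × 5.14 × 1.3 = 354.15 kPa
q·N_q = 44.352 × 1 = 44.352 kPa
q_ult = 354.15 + 44.352 = 398.5 kPa.
q_net = 398.5 − 44.352 = 354.15 kPa.
q_all(net) = 354.15 / 3 = 118.05 kPa.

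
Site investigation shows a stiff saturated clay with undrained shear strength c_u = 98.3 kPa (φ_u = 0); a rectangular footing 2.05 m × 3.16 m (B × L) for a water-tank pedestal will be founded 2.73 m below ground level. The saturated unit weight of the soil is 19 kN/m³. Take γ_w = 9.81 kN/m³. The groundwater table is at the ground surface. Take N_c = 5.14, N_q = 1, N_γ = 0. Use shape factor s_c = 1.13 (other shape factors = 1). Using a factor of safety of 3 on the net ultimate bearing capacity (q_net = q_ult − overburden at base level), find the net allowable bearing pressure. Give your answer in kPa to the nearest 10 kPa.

q_all(net) ≈ 190 kPa

Water table at ground surface, so effective unit weight γ' = 19 − 9.81 = 9.19 kN/m³ is used throughout; overburden q = 9.19 × 2.73 = 25.089 kPa.
Cohesion term c·N_c·s_c = 98.3 × 5.14 × 1.13 = 570.95 kPa; surcharge term q·N_q = 25.089 × 1 = 25.089 kPa.
q_ult = 570.95 + 25.089 = 596.03 kPa.
q_net = 596.03 − 25.089 = 570.95 kPa.
q_all(net) = 570.95 / 3 = 190.32 kPa.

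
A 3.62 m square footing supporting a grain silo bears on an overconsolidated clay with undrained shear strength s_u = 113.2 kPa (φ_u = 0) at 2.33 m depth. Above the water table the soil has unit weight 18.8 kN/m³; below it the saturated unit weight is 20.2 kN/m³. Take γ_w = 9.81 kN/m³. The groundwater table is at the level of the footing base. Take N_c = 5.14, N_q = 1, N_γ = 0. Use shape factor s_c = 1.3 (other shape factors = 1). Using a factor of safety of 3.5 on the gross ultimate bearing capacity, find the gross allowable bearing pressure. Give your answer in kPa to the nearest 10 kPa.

q_all ≈ 230 kPa

q = γ·D_f = 18.8 × 2.33 = 43.804 kPa.
c·N_c·s_c = 113.2 × 5.14 × 1.3 = 756.4 kPa
q·N_q = 43.804 × 1 = 43.804 kPa
q_ult = 756.4 + 43.804 = 800.21 kPa.
q_all = 800.21 / 3.5 = 228.63 kPa.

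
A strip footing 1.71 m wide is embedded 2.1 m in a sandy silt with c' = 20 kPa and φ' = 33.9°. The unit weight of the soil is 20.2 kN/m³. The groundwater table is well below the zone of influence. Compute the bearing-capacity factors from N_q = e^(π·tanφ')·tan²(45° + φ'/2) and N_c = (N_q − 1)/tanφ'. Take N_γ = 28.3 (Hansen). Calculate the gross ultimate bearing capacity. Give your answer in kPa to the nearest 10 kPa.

tan33.9° = 0.672, so N_q = e^(π×0.672)·tan²(61.95°) = 8.257 × 3.522 = 29.08.
N_c = (29.08 − 1)/tan33.9° = 41.79.
q = γ·D_f = 20.2 × 2.1 = 42.42 kPa.
c·N_c = 20 × 41.793 = 835.85 kPa
q·N_q = 42.42 × 29.083 = 1233.7 kPa
0.5·γ·B·N_γ = 0.5 × 20.2 × 1.71 × 28.3 = 488.77 kPa
q_ult = 835.85 + 1233.7 + 488.77 = 2558.3 kPa.

q_ult ≈ 2560 kPa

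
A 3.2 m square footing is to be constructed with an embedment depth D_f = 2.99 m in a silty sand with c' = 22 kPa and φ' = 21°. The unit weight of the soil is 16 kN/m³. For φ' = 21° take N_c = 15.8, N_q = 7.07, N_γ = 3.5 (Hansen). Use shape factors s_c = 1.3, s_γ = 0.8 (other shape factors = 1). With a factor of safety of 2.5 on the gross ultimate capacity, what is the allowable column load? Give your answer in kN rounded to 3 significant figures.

Effective surcharge at the founding depth q = γ·D_f = 16 × 2.99 = 47.84 kPa.
q_ult = c·N_c·s_c + q·N_q + 0.5·γ·B·N_γ·s_γ
     = 22 × 15.8 × 1.3 + 47.84 × 7.07 + 0.5 × 16 × 3.2 × 3.5 × 0.8
     = 451.88 + 338.23 + 71.68 = 861.79 kPa.
Gross allowable pressure q_all = 861.79 / 2.5 = 344.72 kPa.
Footing area = 10.24 m², so allowable column load = 344.72 × 10.24 = 3529.9 kN.

P_all ≈ 3530 kN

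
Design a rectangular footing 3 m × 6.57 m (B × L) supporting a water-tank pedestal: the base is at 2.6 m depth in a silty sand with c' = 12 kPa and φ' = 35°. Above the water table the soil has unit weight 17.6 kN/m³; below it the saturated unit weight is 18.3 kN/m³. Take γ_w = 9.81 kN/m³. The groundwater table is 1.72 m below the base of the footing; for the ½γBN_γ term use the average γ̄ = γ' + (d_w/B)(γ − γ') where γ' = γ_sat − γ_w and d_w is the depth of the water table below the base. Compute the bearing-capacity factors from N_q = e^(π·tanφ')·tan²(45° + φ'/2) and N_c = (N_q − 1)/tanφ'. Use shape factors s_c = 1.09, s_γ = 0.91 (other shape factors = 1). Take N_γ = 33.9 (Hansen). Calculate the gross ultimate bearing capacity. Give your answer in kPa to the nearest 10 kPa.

q_ult ≈ 2760 kPa

tan35° = 0.7002, so N_q = e^(π×0.7002)·tan²(62.5°) = 9.023 × 3.69 = 33.3.
N_c = (33.3 − 1)/tan35° = 46.12.
Overburden at base level: q = 17.6 × 2.6 = 45.76 kPa.
The water table is 1.72 m below the base (< B = 3 m), so the ½γBN_γ term uses γ̄ = γ' + (d_w/B)(γ − γ') = 8.49 + (1.72/3)(17.6 − 8.49) = 13.713 kN/m³.
Cohesion term c·N_c·s_c = 12 × 46.124 × 1.09 = 603.3 kPa; surcharge term q·N_q = 45.76 × 33.296 = 1523.6 kPa; self-weight term 0.5·γ·B·N_γ·s_γ = 0.5 × 13.713 × 3 × 33.9 × 0.91 = 634.55 kPa.
q_ult = 603.3 + 1523.6 + 634.55 = 2761.5 kPa.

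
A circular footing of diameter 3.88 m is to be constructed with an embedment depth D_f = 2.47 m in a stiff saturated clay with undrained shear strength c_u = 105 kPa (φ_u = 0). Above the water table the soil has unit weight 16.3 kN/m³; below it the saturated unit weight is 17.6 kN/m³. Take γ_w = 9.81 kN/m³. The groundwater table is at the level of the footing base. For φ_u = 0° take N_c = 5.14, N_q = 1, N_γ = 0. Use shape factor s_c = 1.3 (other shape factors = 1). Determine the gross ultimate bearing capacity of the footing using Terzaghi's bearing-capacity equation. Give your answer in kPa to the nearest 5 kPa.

Effective surcharge at the founding depth q = γ·D_f = 16.3 × 2.47 = 40.261 kPa.
q_ult = c·N_c·s_c + q·N_q
     = 105 × 5.14 × 1.3 + 40.261 × 1
     = 701.61 + 40.261 = 741.87 kPa.

q_ult ≈ 740 kPa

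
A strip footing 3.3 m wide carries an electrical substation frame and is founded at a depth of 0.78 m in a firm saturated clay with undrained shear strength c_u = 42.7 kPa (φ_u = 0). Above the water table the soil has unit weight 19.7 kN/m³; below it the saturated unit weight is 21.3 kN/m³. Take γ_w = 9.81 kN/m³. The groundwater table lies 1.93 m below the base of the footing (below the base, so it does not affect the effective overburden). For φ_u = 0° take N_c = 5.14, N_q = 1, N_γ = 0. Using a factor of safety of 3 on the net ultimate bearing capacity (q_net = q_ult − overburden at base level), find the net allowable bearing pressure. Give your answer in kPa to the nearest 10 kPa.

q_all(net) ≈ 70 kPa

Effective surcharge at the founding depth q = γ·D_f = 19.7 × 0.78 = 15.366 kPa.
q_ult = c·N_c + q·N_q
     = 42.7 × 5.14 + 15.366 × 1
     = 219.48 + 15.366 = 234.84 kPa.
q_net = 234.84 − 15.366 = 219.48 kPa.
q_all(net) = 219.48 / 3 = 73.159 kPa.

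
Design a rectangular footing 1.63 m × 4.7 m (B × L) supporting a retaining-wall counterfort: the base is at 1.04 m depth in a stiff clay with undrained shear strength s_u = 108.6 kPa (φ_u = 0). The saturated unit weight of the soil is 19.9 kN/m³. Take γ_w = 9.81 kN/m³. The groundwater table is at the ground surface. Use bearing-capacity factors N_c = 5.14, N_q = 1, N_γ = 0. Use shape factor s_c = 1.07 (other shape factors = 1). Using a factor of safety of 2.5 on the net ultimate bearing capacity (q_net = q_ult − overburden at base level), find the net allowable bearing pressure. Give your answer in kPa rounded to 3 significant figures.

With the water table at the surface the whole profile is submerged: γ' = 19.9 − 9.81 = 10.09 kN/m³, so q = γ'·D_f = 10.494 kPa.
q_ult = c·N_c·s_c + q·N_q
     = 108.6 × 5.14 × 1.07 + 10.494 × 1
     = 597.28 + 10.494 = 607.77 kPa.
q_net = 607.77 − 10.494 = 597.28 kPa.
q_all(net) = 597.28 / 2.5 = 238.91 kPa.

q_all(net) ≈ 239 kPa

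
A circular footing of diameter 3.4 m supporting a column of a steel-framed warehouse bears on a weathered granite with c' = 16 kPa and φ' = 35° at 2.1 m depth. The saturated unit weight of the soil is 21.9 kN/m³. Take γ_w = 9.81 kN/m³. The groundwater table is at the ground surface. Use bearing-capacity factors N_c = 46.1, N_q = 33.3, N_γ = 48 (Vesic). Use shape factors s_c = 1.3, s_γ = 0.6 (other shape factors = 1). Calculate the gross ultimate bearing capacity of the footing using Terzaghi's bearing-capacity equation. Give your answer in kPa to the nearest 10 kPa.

q_ult ≈ 2400 kPa

γ' = 21.9 − 9.81 = 12.09 kN/m³ (submerged throughout). q = 12.09 × 2.1 = 25.389 kPa; the same γ' applies in the ½γBN_γ term.
c·N_c·s_c = 16 × 46.1 × 1.3 = 958.88 kPa
q·N_q = 25.389 × 33.3 = 845.45 kPa
0.5·γ·B·N_γ·s_γ = 0.5 × 12.09 × 3.4 × 48 × 0.6 = 591.93 kPa
q_ult = 958.88 + 845.45 + 591.93 = 2396.3 kPa.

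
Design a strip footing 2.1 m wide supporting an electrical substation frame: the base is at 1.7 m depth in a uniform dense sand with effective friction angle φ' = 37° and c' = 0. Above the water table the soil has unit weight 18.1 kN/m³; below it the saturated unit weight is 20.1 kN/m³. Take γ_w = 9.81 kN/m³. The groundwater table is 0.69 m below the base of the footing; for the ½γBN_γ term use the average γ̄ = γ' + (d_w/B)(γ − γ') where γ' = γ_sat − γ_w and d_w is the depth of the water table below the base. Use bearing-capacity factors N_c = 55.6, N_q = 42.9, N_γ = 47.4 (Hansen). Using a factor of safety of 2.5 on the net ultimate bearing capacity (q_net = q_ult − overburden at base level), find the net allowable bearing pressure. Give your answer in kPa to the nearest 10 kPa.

q_all(net) ≈ 770 kPa

Effective surcharge at the founding depth q = γ·D_f = 18.1 × 1.7 = 30.77 kPa.
With d_w = 0.69 m < B, γ̄ = 10.29 + (0.69/2.1) × (18.1 − 10.29) = 12.856 kN/m³.
q_ult = q·N_q + 0.5·γ·B·N_γ
     = 30.77 × 42.9 + 0.5 × 12.856 × 2.1 × 47.4
     = 1320 + 639.85 = 1959.9 kPa.
q_net = 1959.9 − 30.77 = 1929.1 kPa.
q_all(net) = 1929.1 / 2.5 = 771.65 kPa.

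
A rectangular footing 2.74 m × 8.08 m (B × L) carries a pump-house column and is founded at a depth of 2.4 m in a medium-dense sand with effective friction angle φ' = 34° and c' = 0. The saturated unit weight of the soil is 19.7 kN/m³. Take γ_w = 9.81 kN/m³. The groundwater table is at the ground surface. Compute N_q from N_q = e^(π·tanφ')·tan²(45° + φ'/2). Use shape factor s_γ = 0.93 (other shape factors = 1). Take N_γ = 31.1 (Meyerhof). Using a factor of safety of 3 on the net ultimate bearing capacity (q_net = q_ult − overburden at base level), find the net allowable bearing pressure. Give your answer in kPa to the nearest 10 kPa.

N_q = e^(π·tan34°)·tan²(62°) = 29.44.
With the water table at the surface the whole profile is submerged: γ' = 19.7 − 9.81 = 9.89 kN/m³, so q = γ'·D_f = 23.736 kPa; the same γ' applies in the ½γBN_γ term.
q_ult = q·N_q + 0.5·γ·B·N_γ·s_γ
     = 23.736 × 29.44 + 0.5 × 9.89 × 2.74 × 31.1 × 0.93
     = 698.78 + 391.89 = 1090.7 kPa.
q_net = 1090.7 − 23.736 = 1066.9 kPa.
q_all(net) = 1066.9 / 3 = 355.64 kPa.

q_all(net) ≈ 360 kPa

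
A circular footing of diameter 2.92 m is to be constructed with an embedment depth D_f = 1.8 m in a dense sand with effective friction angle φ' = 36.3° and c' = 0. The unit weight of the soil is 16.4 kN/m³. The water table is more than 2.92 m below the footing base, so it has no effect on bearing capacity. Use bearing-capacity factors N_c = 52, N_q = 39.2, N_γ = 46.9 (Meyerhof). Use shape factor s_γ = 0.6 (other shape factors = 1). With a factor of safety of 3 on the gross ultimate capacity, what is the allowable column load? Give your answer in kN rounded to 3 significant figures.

P_all ≈ 4090 kN

q = γ·D_f = 16.4 × 1.8 = 29.52 kPa.
q·N_q = 29.52 × 39.2 = 1157.2 kPa
0.5·γ·B·N_γ·s_γ = 0.5 × 16.4 × 2.92 × 46.9 × 0.6 = 673.78 kPa
q_ult = 1157.2 + 673.78 = 1831 kPa.
Gross allowable pressure q_all = 1831 / 3 = 610.32 kPa.
Footing area = 6.6966 m², so allowable column load = 610.32 × 6.6966 = 4087.1 kN.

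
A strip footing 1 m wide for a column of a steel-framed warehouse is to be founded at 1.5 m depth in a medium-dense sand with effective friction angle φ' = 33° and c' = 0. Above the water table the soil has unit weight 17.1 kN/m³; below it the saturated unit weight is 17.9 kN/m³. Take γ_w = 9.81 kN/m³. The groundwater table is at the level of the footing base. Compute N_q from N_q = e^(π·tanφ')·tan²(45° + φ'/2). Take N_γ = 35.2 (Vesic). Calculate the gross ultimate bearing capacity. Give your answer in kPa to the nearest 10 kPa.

tan33° = 0.6494, so N_q = e^(π×0.6494)·tan²(61.5°) = 7.692 × 3.392 = 26.09.
q = γ·D_f = 17.1 × 1.5 = 25.65 kPa.
For the ½γBN_γ term take γ' = 17.9 − 9.81 = 8.09 kN/m³ (soil below base is submerged).
q·N_q = 25.65 × 26.092 = 669.26 kPa
0.5·γ·B·N_γ = 0.5 × 8.09 × 1 × 35.2 = 142.38 kPa
q_ult = 669.26 + 142.38 = 811.64 kPa.

q_ult ≈ 810 kPa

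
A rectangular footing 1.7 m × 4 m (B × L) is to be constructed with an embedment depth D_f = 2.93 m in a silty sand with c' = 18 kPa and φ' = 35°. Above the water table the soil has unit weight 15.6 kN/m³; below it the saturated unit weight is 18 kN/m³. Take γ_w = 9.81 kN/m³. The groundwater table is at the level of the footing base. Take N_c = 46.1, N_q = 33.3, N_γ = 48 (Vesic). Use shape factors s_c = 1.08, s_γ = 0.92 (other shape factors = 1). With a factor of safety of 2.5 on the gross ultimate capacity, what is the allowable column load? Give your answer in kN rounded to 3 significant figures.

Effective surcharge at the founding depth q = γ·D_f = 15.6 × 2.93 = 45.708 kPa.
The water table coincides with the base, so in the self-weight term γ → γ' = 8.19 kN/m³.
q_ult = c·N_c·s_c + q·N_q + 0.5·γ·B·N_γ·s_γ
     = 18 × 46.1 × 1.08 + 45.708 × 33.3 + 0.5 × 8.19 × 1.7 × 48 × 0.92
     = 896.18 + 1522.1 + 307.42 = 2725.7 kPa.
Gross allowable pressure q_all = 2725.7 / 2.5 = 1090.3 kPa.
Footing area = 6.8 m², so allowable column load = 1090.3 × 6.8 = 7413.9 kN.

P_all ≈ 7410 kN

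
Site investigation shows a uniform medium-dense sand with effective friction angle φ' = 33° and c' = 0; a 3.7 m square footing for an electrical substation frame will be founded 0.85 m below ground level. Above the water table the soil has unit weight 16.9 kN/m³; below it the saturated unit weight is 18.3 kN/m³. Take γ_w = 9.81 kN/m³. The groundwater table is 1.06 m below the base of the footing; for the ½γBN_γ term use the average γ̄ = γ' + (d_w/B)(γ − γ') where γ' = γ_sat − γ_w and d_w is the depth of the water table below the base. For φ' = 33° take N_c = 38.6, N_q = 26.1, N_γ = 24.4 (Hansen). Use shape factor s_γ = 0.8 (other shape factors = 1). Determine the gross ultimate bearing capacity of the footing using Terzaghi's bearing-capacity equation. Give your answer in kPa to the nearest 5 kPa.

q_ult ≈ 770 kPa

q = γ·D_f = 16.9 × 0.85 = 14.365 kPa.
γ' = 8.49 kN/m³; averaging over the depth B below the base, γ̄ = γ' + (d_w/B)(γ − γ') = 10.899 kN/m³.
q·N_q = 14.365 × 26.1 = 374.93 kPa
0.5·γ·B·N_γ·s_γ = 0.5 × 10.899 × 3.7 × 24.4 × 0.8 = 393.6 kPa
q_ult = 374.93 + 393.6 = 768.52 kPa.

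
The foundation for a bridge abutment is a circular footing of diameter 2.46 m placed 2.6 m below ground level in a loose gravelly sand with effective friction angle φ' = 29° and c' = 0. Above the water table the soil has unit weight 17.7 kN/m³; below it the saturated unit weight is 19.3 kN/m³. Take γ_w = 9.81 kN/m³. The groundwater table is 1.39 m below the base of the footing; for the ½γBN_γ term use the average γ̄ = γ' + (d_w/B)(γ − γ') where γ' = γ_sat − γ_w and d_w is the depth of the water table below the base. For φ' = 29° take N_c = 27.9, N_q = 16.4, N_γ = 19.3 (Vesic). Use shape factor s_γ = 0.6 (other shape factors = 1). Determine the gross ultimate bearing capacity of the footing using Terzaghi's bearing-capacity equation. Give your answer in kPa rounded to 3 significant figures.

q_ult ≈ 956 kPa

q = γ·D_f = 17.7 × 2.6 = 46.02 kPa.
γ' = 9.49 kN/m³; averaging over the depth B below the base, γ̄ = γ' + (d_w/B)(γ − γ') = 14.129 kN/m³.
q·N_q = 46.02 × 16.4 = 754.73 kPa
0.5·γ·B·N_γ·s_γ = 0.5 × 14.129 × 2.46 × 19.3 × 0.6 = 201.24 kPa
q_ult = 754.73 + 201.24 = 955.97 kPa.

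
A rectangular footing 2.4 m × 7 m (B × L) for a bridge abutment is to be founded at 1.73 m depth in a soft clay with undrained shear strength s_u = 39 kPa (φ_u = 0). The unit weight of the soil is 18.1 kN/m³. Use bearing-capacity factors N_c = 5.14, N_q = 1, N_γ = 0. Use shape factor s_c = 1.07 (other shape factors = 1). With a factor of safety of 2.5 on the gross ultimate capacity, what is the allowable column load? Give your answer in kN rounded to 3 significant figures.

Overburden at base level: q = 18.1 × 1.73 = 31.313 kPa.
Cohesion term c·N_c·s_c = 39 × 5.14 × 1.07 = 214.49 kPa; surcharge term q·N_q = 31.313 × 1 = 31.313 kPa.
q_ult = 214.49 + 31.313 = 245.81 kPa.
Gross allowable pressure q_all = 245.81 / 2.5 = 98.322 kPa.
Footing area = 16.8 m², so allowable column load = 98.322 × 16.8 = 1651.8 kN.

P_all ≈ 1650 kN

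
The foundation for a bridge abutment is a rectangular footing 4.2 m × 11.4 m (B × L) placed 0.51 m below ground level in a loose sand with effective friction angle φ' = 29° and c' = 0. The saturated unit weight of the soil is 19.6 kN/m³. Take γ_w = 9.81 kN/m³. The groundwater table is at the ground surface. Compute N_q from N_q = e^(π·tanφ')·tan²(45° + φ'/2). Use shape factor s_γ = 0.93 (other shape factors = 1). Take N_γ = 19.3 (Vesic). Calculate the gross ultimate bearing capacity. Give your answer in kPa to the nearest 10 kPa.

q_ult ≈ 450 kPa

tan29° = 0.5543, so N_q = e^(π×0.5543)·tan²(59.5°) = 5.705 × 2.882 = 16.44.
With the water table at the surface the whole profile is submerged: γ' = 19.6 − 9.81 = 9.79 kN/m³, so q = γ'·D_f = 4.9929 kPa; the same γ' applies in the ½γBN_γ term.
q_ult = q·N_q + 0.5·γ·B·N_γ·s_γ
     = 4.9929 × 16.443 + 0.5 × 9.79 × 4.2 × 19.3 × 0.93
     = 82.1 + 369.01 = 451.11 kPa.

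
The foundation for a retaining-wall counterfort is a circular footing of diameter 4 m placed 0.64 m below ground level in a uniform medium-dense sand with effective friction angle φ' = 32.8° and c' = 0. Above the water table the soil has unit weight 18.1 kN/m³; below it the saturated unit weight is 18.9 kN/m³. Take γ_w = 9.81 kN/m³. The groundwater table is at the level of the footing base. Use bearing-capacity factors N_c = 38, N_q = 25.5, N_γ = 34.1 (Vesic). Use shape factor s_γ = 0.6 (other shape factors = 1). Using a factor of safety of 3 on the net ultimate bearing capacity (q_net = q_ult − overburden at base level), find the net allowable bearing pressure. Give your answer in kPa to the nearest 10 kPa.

q = γ·D_f = 18.1 × 0.64 = 11.584 kPa.
For the ½γBN_γ term take γ' = 18.9 − 9.81 = 9.09 kN/m³ (soil below base is submerged).
q·N_q = 11.584 × 25.5 = 295.39 kPa
0.5·γ·B·N_γ·s_γ = 0.5 × 9.09 × 4 × 34.1 × 0.6 = 371.96 kPa
q_ult = 295.39 + 371.96 = 667.35 kPa.
q_net = 667.35 − 11.584 = 655.77 kPa.
q_all(net) = 655.77 / 3 = 218.59 kPa.

q_all(net) ≈ 220 kPa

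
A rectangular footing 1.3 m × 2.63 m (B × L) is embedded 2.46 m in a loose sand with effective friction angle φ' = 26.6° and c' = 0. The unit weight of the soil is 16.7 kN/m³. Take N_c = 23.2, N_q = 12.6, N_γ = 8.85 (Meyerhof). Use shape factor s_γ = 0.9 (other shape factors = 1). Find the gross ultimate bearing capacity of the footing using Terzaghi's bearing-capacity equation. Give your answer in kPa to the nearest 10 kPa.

q_ult ≈ 600 kPa

Effective surcharge at the founding depth q = γ·D_f = 16.7 × 2.46 = 41.082 kPa.
q_ult = q·N_q + 0.5·γ·B·N_γ·s_γ
     = 41.082 × 12.6 + 0.5 × 16.7 × 1.3 × 8.85 × 0.9
     = 517.63 + 86.46 = 604.09 kPa.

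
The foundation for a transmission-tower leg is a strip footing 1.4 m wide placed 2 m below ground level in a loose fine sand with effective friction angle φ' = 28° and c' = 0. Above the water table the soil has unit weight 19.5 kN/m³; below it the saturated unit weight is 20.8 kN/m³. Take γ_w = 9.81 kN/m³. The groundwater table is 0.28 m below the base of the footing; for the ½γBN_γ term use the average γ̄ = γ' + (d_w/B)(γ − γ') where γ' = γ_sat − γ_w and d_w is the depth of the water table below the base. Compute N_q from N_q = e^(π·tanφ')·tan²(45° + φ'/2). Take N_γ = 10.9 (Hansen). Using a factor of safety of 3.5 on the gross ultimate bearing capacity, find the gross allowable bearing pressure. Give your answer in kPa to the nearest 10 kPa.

q_all ≈ 190 kPa

N_q = e^(π·tan28°)·tan²(59°) = 14.72.
Effective surcharge at the founding depth q = γ·D_f = 19.5 × 2 = 39 kPa.
With d_w = 0.28 m < B, γ̄ = 10.99 + (0.28/1.4) × (19.5 − 10.99) = 12.692 kN/m³.
q_ult = q·N_q + 0.5·γ·B·N_γ
     = 39 × 14.72 + 0.5 × 12.692 × 1.4 × 10.9
     = 574.08 + 96.84 = 670.92 kPa.
q_all = 670.92 / 3.5 = 191.69 kPa.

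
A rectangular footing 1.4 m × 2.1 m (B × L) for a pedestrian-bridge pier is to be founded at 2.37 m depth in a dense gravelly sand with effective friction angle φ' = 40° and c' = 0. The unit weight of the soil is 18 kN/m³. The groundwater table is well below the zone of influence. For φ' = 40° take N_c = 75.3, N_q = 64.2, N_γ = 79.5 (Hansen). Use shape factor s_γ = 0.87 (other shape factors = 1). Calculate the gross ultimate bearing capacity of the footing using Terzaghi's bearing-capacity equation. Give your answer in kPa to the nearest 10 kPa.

Effective surcharge at the founding depth q = γ·D_f = 18 × 2.37 = 42.66 kPa.
q_ult = q·N_q + 0.5·γ·B·N_γ·s_γ
     = 42.66 × 64.2 + 0.5 × 18 × 1.4 × 79.5 × 0.87
     = 2738.8 + 871.48 = 3610.3 kPa.

q_ult ≈ 3610 kPa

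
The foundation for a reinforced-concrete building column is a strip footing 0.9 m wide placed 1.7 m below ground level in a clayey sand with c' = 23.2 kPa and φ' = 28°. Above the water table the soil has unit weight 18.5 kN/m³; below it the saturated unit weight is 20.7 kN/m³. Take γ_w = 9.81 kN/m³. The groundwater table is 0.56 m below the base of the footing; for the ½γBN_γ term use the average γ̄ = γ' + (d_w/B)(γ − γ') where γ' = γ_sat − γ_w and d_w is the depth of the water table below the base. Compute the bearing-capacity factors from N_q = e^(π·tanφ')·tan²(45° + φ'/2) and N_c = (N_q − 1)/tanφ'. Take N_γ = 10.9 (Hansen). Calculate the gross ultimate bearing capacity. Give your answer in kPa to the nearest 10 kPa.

q_ult ≈ 1140 kPa

tan28° = 0.5317, so N_q = e^(π×0.5317)·tan²(59°) = 5.314 × 2.77 = 14.72.
N_c = (14.72 − 1)/tan28° = 25.8.
Effective surcharge at the founding depth q = γ·D_f = 18.5 × 1.7 = 31.45 kPa.
With d_w = 0.56 m < B, γ̄ = 10.89 + (0.56/0.9) × (18.5 − 10.89) = 15.625 kN/m³.
q_ult = c·N_c + q·N_q + 0.5·γ·B·N_γ
     = 23.2 × 25.803 + 31.45 × 14.72 + 0.5 × 15.625 × 0.9 × 10.9
     = 598.64 + 462.94 + 76.641 = 1138.2 kPa.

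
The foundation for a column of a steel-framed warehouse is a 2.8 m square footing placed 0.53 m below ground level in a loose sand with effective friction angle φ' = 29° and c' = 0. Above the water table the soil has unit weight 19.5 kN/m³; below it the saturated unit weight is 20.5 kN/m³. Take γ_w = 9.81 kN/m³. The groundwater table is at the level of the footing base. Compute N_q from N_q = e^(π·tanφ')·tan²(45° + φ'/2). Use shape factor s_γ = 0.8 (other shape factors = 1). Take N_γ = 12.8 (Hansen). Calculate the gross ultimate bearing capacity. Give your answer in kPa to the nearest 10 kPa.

tan29° = 0.5543, so N_q = e^(π×0.5543)·tan²(59.5°) = 5.705 × 2.882 = 16.44.
q = γ·D_f = 19.5 × 0.53 = 10.335 kPa.
For the ½γBN_γ term take γ' = 20.5 − 9.81 = 10.69 kN/m³ (soil below base is submerged).
q·N_q = 10.335 × 16.443 = 169.94 kPa
0.5·γ·B·N_γ·s_γ = 0.5 × 10.69 × 2.8 × 12.8 × 0.8 = 153.25 kPa
q_ult = 169.94 + 153.25 = 323.19 kPa.

q_ult ≈ 320 kPa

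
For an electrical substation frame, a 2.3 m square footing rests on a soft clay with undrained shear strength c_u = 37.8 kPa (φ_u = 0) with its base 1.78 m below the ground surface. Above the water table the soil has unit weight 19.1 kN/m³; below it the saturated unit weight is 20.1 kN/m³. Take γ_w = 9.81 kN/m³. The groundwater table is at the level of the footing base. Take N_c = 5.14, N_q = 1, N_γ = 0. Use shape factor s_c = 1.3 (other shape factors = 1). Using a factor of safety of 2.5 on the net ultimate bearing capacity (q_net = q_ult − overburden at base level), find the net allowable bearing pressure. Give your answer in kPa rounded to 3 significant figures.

Overburden at base level: q = 19.1 × 1.78 = 33.998 kPa.
Cohesion term c·N_c·s_c = 37.8 × 5.14 × 1.3 = 252.58 kPa; surcharge term q·N_q = 33.998 × 1 = 33.998 kPa.
q_ult = 252.58 + 33.998 = 286.58 kPa.
q_net = 286.58 − 33.998 = 252.58 kPa.
q_all(net) = 252.58 / 2.5 = 101.03 kPa.

q_all(net) ≈ 101 kPa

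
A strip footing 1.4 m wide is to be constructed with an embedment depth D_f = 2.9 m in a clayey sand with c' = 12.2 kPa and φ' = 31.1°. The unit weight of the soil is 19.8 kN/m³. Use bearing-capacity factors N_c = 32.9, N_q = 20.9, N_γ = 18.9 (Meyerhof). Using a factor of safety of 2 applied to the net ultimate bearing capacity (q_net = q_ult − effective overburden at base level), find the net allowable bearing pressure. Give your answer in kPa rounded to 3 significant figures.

Overburden at base level: q = 19.8 × 2.9 = 57.42 kPa.
Cohesion term c·N_c = 12.2 × 32.9 = 401.38 kPa; surcharge term q·N_q = 57.42 × 20.9 = 1200.1 kPa; self-weight term 0.5·γ·B·N_γ = 0.5 × 19.8 × 1.4 × 18.9 = 261.95 kPa.
q_ult = 401.38 + 1200.1 + 261.95 = 1863.4 kPa.
Net ultimate: q_net = 1863.4 − 57.42 = 1806 kPa.
q_all(net) = 1806 / 2 = 903 kPa.

q_all(net) ≈ 903 kPa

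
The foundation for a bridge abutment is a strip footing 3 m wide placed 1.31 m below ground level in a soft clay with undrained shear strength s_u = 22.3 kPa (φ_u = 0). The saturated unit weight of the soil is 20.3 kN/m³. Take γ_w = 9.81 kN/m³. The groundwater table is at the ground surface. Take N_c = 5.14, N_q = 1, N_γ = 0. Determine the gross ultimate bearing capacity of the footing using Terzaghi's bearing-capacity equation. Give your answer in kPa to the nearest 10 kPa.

γ' = 20.3 − 9.81 = 10.49 kN/m³ (submerged throughout). q = 10.49 × 1.31 = 13.742 kPa.
c·N_c = 22.3 × 5.14 = 114.62 kPa
q·N_q = 13.742 × 1 = 13.742 kPa
q_ult = 114.62 + 13.742 = 128.36 kPa.

q_ult ≈ 130 kPa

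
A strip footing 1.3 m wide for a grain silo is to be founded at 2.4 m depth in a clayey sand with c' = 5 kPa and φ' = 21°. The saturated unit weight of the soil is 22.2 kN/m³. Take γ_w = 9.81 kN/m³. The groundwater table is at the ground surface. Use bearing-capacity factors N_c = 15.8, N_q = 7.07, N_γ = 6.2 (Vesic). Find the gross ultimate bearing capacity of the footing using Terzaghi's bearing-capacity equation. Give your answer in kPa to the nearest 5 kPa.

Water table at ground surface, so effective unit weight γ' = 22.2 − 9.81 = 12.39 kN/m³ is used throughout; overburden q = 12.39 × 2.4 = 29.736 kPa; the same γ' applies in the ½γBN_γ term.
Cohesion term c·N_c = 5 × 15.8 = 79 kPa; surcharge term q·N_q = 29.736 × 7.07 = 210.23 kPa; self-weight term 0.5·γ·B·N_γ = 0.5 × 12.39 × 1.3 × 6.2 = 49.932 kPa.
q_ult = 79 + 210.23 + 49.932 = 339.17 kPa.

q_ult ≈ 340 kPa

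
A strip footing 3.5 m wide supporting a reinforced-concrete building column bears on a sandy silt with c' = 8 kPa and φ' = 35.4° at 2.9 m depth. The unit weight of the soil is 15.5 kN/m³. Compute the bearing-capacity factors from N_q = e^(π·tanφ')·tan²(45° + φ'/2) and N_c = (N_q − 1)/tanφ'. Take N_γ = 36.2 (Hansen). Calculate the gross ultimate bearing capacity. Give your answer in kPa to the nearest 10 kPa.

q_ult ≈ 2940 kPa

tan35.4° = 0.7107, so N_q = e^(π×0.7107)·tan²(62.7°) = 9.324 × 3.754 = 35.
N_c = (35 − 1)/tan35.4° = 47.84.
Overburden at base level: q = 15.5 × 2.9 = 44.95 kPa.
Cohesion term c·N_c = 8 × 47.844 = 382.75 kPa; surcharge term q·N_q = 44.95 × 35.001 = 1573.3 kPa; self-weight term 0.5·γ·B·N_γ = 0.5 × 15.5 × 3.5 × 36.2 = 981.93 kPa.
q_ult = 382.75 + 1573.3 + 981.93 = 2938 kPa.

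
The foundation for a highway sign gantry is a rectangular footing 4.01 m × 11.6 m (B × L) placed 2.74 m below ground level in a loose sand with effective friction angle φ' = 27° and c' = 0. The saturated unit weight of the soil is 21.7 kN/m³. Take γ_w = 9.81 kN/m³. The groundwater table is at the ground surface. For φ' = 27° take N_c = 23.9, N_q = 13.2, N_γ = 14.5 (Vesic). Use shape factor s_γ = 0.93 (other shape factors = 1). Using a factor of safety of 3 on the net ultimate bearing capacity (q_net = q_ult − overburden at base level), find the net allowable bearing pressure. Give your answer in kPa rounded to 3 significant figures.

Water table at ground surface, so effective unit weight γ' = 21.7 − 9.81 = 11.89 kN/m³ is used throughout; overburden q = 11.89 × 2.74 = 32.579 kPa; the same γ' applies in the ½γBN_γ term.
Surcharge term q·N_q = 32.579 × 13.2 = 430.04 kPa; self-weight term 0.5·γ·B·N_γ·s_γ = 0.5 × 11.89 × 4.01 × 14.5 × 0.93 = 321.47 kPa.
q_ult = 430.04 + 321.47 = 751.51 kPa.
q_net = 751.51 − 32.579 = 718.93 kPa.
q_all(net) = 718.93 / 3 = 239.64 kPa.

q_all(net) ≈ 240 kPa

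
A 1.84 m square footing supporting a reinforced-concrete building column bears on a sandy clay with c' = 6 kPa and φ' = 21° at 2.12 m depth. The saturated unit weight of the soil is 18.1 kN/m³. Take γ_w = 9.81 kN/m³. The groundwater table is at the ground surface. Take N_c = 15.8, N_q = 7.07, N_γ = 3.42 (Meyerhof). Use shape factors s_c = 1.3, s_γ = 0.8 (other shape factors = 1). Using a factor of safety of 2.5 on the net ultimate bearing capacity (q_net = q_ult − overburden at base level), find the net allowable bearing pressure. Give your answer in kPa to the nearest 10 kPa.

γ' = 18.1 − 9.81 = 8.29 kN/m³ (submerged throughout). q = 8.29 × 2.12 = 17.575 kPa; the same γ' applies in the ½γBN_γ term.
c·N_c·s_c = 6 × 15.8 × 1.3 = 123.24 kPa
q·N_q = 17.575 × 7.07 = 124.25 kPa
0.5·γ·B·N_γ·s_γ = 0.5 × 8.29 × 1.84 × 3.42 × 0.8 = 20.867 kPa
q_ult = 123.24 + 124.25 + 20.867 = 268.36 kPa.
q_net = 268.36 − 17.575 = 250.79 kPa.
q_all(net) = 250.79 / 2.5 = 100.31 kPa.

q_all(net) ≈ 100 kPa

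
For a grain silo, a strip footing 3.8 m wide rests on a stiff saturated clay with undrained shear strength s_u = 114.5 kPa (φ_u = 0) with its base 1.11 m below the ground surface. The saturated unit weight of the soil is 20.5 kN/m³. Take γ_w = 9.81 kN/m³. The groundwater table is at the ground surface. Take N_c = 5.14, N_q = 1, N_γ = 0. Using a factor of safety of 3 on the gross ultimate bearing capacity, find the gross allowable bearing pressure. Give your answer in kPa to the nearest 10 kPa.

Water table at ground surface, so effective unit weight γ' = 20.5 − 9.81 = 10.69 kN/m³ is used throughout; overburden q = 10.69 × 1.11 = 11.866 kPa.
Cohesion term c·N_c = 114.5 × 5.14 = 588.53 kPa; surcharge term q·N_q = 11.866 × 1 = 11.866 kPa.
q_ult = 588.53 + 11.866 = 600.4 kPa.
q_all = 600.4 / 3 = 200.13 kPa.

q_all ≈ 200 kPa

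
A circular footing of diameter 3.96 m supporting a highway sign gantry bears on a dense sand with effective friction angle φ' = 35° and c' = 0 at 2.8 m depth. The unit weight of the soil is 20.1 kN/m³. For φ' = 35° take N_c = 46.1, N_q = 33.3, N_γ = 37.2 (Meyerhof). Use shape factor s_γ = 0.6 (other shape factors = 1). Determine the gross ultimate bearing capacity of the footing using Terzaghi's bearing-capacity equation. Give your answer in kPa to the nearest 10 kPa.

Overburden at base level: q = 20.1 × 2.8 = 56.28 kPa.
Surcharge term q·N_q = 56.28 × 33.3 = 1874.1 kPa; self-weight term 0.5·γ·B·N_γ·s_γ = 0.5 × 20.1 × 3.96 × 37.2 × 0.6 = 888.29 kPa.
q_ult = 1874.1 + 888.29 = 2762.4 kPa.

q_ult ≈ 2760 kPa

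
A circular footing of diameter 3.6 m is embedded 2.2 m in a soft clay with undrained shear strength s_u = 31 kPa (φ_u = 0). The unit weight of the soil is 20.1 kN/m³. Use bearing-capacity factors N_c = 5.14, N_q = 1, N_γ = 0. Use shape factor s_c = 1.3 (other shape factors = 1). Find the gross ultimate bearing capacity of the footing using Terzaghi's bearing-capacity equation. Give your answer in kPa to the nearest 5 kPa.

q = γ·D_f = 20.1 × 2.2 = 44.22 kPa.
c·N_c·s_c = 31 × 5.14 × 1.3 = 207.14 kPa
q·N_q = 44.22 × 1 = 44.22 kPa
q_ult = 207.14 + 44.22 = 251.36 kPa.

q_ult ≈ 250 kPa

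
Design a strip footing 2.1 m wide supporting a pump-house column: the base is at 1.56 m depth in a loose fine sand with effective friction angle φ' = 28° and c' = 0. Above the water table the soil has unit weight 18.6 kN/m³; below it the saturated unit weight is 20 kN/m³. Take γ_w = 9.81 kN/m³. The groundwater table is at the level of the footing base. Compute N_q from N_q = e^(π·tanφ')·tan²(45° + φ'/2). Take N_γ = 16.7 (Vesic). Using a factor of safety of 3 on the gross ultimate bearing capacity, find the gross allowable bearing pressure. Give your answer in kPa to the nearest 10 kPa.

q_all ≈ 200 kPa

N_q = e^(π·tan28°)·tan²(59°) = 14.72.
q = γ·D_f = 18.6 × 1.56 = 29.016 kPa.
For the ½γBN_γ term take γ' = 20 − 9.81 = 10.19 kN/m³ (soil below base is submerged).
q·N_q = 29.016 × 14.72 = 427.11 kPa
0.5·γ·B·N_γ = 0.5 × 10.19 × 2.1 × 16.7 = 178.68 kPa
q_ult = 427.11 + 178.68 = 605.79 kPa.
q_all = 605.79 / 3 = 201.93 kPa.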